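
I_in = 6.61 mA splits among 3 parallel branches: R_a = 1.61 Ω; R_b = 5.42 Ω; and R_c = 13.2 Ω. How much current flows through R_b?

ΣG = 1/1.61 + 1/5.42 + 1/13.2 = 0.8814.
R_b takes the fraction G_k/ΣG = 0.1845/0.8814 = 0.2093, so I = 6.61 × 0.2093 = 1.384 mA.

I ≈ 1.38 mA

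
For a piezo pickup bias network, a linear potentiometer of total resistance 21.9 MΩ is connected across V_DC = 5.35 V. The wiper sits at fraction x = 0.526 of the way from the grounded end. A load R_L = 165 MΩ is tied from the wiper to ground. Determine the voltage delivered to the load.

The pot divides into 10.38 MΩ above the wiper and 11.52 MΩ below.
(x·R_p) ‖ R_L = 10.77 MΩ.
Then V_out = V_DC · 10.77/(10.38 + 10.77) = 2.724 V.
(Unloaded: V_out = x·V_DC = 2.81 V.)

V_out ≈ 2.72 V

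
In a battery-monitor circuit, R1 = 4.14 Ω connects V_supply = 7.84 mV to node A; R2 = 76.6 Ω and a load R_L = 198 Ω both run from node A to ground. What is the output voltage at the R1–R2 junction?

V_out ≈ 7.29 mV

The load sits in parallel with R2, giving an effective lower resistance R2' = R2·R_L/(R2+R_L) = 55.23 Ω.
Then V_out = V_supply · R2'/(R1 + R2') = 7.84 × 55.23/59.37 = 7.293 mV.
(Unloaded it would be 7.44 mV; the load pulls it down.)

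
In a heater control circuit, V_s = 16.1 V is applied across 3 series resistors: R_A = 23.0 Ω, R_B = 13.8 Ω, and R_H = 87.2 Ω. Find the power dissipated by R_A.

P ≈ 0.388 W

The common current is I = 16.1/124.0 = 0.1298 A.
P = I²R = 0.01686 × 23.0 = 0.3877 W.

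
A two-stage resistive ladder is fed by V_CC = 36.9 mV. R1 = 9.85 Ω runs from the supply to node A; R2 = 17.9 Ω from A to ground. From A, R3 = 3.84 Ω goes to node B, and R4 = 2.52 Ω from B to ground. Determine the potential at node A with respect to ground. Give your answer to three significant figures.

V_A ≈ 11.9 mV

The second stage (R3 + R4 = 6.360 Ω) loads node A in parallel with R2.
R2 ‖ (R3+R4) = 4.693 Ω.
V_A = 36.9 × 4.693/(9.85 + 4.693) = 11.91 mV.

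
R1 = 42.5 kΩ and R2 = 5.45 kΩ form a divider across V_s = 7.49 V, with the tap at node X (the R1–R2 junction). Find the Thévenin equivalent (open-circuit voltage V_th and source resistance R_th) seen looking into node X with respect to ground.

V_th is the unloaded tap voltage: V_s · R2/(R1+R2) = 7.49 × 0.1137 = 0.8513 V.
Looking into X with the source shorted: R_th = R1·R2/(R1+R2) = 42.50 × 5.45/47.95 = 4.831 kΩ.

V_th ≈ 0.851 V, R_th ≈ 4.83 kΩ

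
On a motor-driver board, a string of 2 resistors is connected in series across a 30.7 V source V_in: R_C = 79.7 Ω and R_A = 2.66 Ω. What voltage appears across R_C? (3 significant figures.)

V ≈ 29.7 V

Series total: ΣR = 79.7 + 2.66 = 82.36 Ω.
By the voltage-divider rule, V = 30.7 × 79.70/82.36 = 29.71 V.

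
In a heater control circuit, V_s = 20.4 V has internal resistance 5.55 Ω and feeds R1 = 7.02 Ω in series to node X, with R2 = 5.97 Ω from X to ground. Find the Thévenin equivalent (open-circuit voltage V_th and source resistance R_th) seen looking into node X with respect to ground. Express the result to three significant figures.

V_th ≈ 6.57 V, R_th ≈ 4.05 Ω

R1' = 5.55 + 7.02 = 12.57 Ω (source resistance + R1).
With X open, the divider is unloaded: V_th = 20.4 × 5.97/18.54 = 6.569 V.
With V_s suppressed (replaced by a short), R_th = R1' ‖ R2 = (12.57 × 5.97)/(12.57 + 5.97) = 4.048 Ω.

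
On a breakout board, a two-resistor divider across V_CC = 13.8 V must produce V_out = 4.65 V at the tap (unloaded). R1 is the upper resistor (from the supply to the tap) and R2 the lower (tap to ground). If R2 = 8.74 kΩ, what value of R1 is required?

R1 ≈ 17.2 kΩ

The divider ratio is R2/(R1+R2) = 4.65/13.8 = 0.3370.
So R1 = R2 · (V_CC/V_out − 1) = 8.74 × (13.8/4.65 − 1) = 8.74 × 1.968 = 17.20 kΩ.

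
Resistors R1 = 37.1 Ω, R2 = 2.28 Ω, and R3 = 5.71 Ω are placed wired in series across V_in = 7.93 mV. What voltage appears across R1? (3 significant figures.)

Total series resistance ΣR = 37.1 + 2.28 + 5.71 = 45.09 Ω.
By the voltage-divider rule, V = 7.93 × 37.10/45.09 = 6.525 mV.

V ≈ 6.52 mV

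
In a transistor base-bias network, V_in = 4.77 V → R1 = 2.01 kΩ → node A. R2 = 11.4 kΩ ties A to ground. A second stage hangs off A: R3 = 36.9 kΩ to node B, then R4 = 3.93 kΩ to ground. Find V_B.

V_B ≈ 0.375 V

Node A sees R2 in parallel with the series input of stage 2, R3 + R4 = 40.83 kΩ.
R2 ‖ (R3+R4) = 8.912 kΩ.
V_A = 4.77 × 8.912/(2.01 + 8.912) = 3.892 V.
Stage 2 is unloaded, so V_B = V_A · R4/(R3+R4) = 3.892 × 3.93/40.83 = 0.3746 V.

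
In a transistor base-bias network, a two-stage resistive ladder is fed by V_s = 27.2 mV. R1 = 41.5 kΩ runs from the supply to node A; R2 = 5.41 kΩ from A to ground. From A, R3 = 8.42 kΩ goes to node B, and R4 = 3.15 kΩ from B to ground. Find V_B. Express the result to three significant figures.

V_B ≈ 0.604 mV

Looking into the second stage from A: R3 + R4 = 11.57 kΩ appears in parallel with R2.
Effective lower resistance at A: R2 ‖ 11.57 = 3.686 kΩ.
V_A = 27.2 × 3.686/(41.5 + 3.686) = 2.219 mV.
Then the unloaded second divider: V_B = V_A × R4/(R3+R4) = 2.219 × 0.2723 = 0.6041 mV.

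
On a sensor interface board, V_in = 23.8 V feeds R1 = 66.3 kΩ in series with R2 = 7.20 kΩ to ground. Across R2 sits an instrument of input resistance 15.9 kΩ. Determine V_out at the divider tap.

V_out ≈ 1.66 V

First combine the lower leg with the load: R2 ‖ R_L = 4.956 kΩ.
Then V_out = V_in · R2'/(R1 + R2') = 23.8 × 4.956/71.26 = 1.655 V.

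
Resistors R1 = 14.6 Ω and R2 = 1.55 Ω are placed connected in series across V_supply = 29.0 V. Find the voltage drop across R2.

V ≈ 2.78 V

Total series resistance ΣR = 14.6 + 1.55 = 16.15 Ω.
By the voltage-divider rule, V = 29.0 × 1.550/16.15 = 2.783 V.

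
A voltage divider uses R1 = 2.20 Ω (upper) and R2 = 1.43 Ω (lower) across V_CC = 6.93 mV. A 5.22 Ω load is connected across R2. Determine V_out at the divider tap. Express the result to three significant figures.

First combine the lower leg with the load: R2 ‖ R_L = 1.122 Ω.
Then V_out = V_CC · R2'/(R1 + R2') = 6.93 × 1.122/3.322 = 2.341 mV.
(Unloaded it would be 2.73 mV; the load pulls it down.)

V_out ≈ 2.34 mV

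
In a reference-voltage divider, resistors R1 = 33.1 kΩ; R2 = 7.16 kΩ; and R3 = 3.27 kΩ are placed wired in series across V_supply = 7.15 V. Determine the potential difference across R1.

Series total: ΣR = 33.1 + 7.16 + 3.27 = 43.53 kΩ.
By the voltage-divider rule, V = 7.15 × 33.10/43.53 = 5.437 V.

V ≈ 5.44 V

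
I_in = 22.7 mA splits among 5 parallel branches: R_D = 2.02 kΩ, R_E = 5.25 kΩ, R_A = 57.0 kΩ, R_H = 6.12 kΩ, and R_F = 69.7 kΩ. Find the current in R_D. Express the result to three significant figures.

Conductances: ΣG = 1/2.02 + 1/5.25 + 1/57.0 + 1/6.12 + 1/69.7 = 0.8808 (1/kΩ).
R_D takes the fraction G_k/ΣG = 0.4950/0.8808 = 0.5620, so I = 22.7 × 0.5620 = 12.76 mA.

I ≈ 12.8 mA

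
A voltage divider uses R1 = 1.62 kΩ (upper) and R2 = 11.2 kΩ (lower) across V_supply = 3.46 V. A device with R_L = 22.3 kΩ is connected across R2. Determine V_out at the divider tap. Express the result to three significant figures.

The load sits in parallel with R2, giving an effective lower resistance R2' = R2·R_L/(R2+R_L) = 7.456 kΩ.
Then V_out = V_supply · R2'/(R1 + R2') = 3.46 × 7.456/9.076 = 2.842 V.

V_out ≈ 2.84 V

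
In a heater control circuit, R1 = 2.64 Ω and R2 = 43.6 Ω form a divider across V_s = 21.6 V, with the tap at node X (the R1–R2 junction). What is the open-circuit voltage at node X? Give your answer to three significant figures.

V_th ≈ 20.4 V

Open-circuit (no load on X): V_th = V_s · R2/(R1 + R2) = 21.6 × 43.6/(2.640 + 43.6) = 20.37 V.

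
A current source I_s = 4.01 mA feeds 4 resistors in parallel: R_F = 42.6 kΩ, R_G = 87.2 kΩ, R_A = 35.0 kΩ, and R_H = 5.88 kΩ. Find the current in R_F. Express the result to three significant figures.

I ≈ 0.403 mA

Total conductance ΣG = 1/42.6 + 1/87.2 + 1/35.0 + 1/5.88 = 0.2336 (units of 1/kΩ).
By the current-divider rule, I = I_s · G_k/ΣG = 4.01 × 0.1005 = 0.4030 mA.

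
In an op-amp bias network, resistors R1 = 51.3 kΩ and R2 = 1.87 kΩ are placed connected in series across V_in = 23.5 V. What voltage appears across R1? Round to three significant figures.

V ≈ 22.7 V

Series total: ΣR = 51.3 + 1.87 = 53.17 kΩ.
V = V_in · R/ΣR = 23.5 × 0.9648 = 22.67 V.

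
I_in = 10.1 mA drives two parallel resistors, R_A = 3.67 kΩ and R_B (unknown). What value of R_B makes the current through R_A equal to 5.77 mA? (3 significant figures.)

Two-branch current divider: I_A = I_in · R_B/(R_A + R_B).
With f = 0.5713, R_B = R_A · f/(1−f) = 3.67 × 1.333 = 4.891 kΩ.

R_B ≈ 4.89 kΩ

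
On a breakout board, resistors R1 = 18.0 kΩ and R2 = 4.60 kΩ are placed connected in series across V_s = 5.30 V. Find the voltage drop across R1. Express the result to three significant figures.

V ≈ 4.22 V

ΣR = 18.0 + 4.60 = 22.60 kΩ.
V = V_s · R/ΣR = 5.30 × 0.7965 = 4.221 V.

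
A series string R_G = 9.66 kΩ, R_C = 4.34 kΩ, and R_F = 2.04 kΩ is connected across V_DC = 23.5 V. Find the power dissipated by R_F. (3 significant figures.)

P ≈ 4.38 mW

Series current I = V_DC/ΣR = 23.5/16.04 = 1.465 mA.
P(R_F) = I²·R_F = (1.465)² × 2.04 = 4.379 mW.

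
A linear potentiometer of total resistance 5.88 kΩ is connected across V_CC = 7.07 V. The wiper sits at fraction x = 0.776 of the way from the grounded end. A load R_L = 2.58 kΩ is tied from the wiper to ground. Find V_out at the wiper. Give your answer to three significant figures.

Split the track: R_lower = x·R_p = 4.563 kΩ, R_upper = (1−x)·R_p = 1.317 kΩ.
R_L loads the lower segment: effective lower R = 1.648 kΩ.
Loaded-divider output: V_out = 7.07 × 0.5558 = 3.930 V.

V_out ≈ 3.93 V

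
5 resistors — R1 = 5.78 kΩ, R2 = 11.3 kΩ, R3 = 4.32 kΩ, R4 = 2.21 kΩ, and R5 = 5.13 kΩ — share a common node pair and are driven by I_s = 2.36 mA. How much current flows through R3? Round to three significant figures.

I ≈ 0.479 mA

ΣG = 1/5.78 + 1/11.3 + 1/4.32 + 1/2.21 + 1/5.13 = 1.140.
Current divider: I(R3) = I_s · G_k/ΣG = 2.36 × (0.2315/1.140) = 2.36 × 0.2030 = 0.4790 mA.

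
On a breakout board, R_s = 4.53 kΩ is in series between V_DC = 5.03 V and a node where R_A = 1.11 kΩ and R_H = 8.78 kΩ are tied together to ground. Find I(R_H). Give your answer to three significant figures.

I ≈ 0.102 mA

Combine the parallel branches: R_p = (1/1.11 + 1/8.78)⁻¹ = 0.9854 kΩ.
Node voltage V_A = V_DC · R_p/(R_s + R_p) = 5.03 × 0.1787 = 0.8987 V.
I(R_H) = V_A / R_H = 0.8987/8.78 = 0.1024 mA.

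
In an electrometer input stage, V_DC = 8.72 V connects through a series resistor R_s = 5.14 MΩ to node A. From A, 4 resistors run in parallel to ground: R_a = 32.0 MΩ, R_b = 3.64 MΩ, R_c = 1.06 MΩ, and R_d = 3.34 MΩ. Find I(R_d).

I ≈ 0.291 µA

Parallel bank: R_p = 1/(1/32.0 + 1/3.64 + 1/1.06 + 1/3.34) = 0.6457 MΩ.
Node voltage V_A = V_DC · R_p/(R_s + R_p) = 8.72 × 0.1116 = 0.9731 V.
Branch current I = V_A/R_d = 0.9731/3.34 = 0.2914 µA.
(Check via current divider: I_total = 1.507 µA; share G_k/ΣG = 0.1933 → same result.)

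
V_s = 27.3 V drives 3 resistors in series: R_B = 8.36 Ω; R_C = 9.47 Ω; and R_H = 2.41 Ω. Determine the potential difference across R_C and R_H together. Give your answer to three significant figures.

Series total: ΣR = 8.36 + 9.47 + 2.41 = 20.24 Ω.
R_{R_C..R_H} = 9.47 + 2.41 = 11.88 Ω.
V = V_s · R/ΣR = 27.3 × 0.5870 = 16.02 V.

V ≈ 16.0 V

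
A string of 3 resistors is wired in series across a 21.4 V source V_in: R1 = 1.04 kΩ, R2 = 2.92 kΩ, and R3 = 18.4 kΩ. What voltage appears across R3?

Total series resistance ΣR = 1.04 + 2.92 + 18.4 = 22.36 kΩ.
V = V_in · R/ΣR = 21.4 × 0.8229 = 17.61 V.

V ≈ 17.6 V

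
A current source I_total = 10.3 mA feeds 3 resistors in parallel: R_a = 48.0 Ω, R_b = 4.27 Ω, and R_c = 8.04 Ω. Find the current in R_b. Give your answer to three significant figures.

I ≈ 6.36 mA

ΣG = 1/48.0 + 1/4.27 + 1/8.04 = 0.3794.
By the current-divider rule, I = I_total · G_k/ΣG = 10.3 × 0.6173 = 6.358 mA.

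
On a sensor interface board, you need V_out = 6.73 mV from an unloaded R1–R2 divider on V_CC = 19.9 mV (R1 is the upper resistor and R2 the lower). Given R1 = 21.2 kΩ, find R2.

R2 ≈ 10.8 kΩ

V_out/V_CC = R2/(R1+R2) = 0.3382.
Rearranging, R2 = R1·k/(1−k) = 21.2 × 0.5110 = 10.83 kΩ.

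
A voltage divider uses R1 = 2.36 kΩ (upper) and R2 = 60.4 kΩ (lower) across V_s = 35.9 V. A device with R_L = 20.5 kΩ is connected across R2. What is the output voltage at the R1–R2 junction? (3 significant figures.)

V_out ≈ 31.1 V

First combine the lower leg with the load: R2 ‖ R_L = 15.31 kΩ.
Voltage divider with the loaded lower leg: V_out = 35.9 × 15.31/(2.36 + 15.31) = 35.9 × 0.8664 = 31.10 V.
(Unloaded it would be 34.6 V; the load pulls it down.)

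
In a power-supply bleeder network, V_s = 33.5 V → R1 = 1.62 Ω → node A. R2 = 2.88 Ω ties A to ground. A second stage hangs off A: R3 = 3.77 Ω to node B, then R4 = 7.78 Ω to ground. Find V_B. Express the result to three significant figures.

V_B ≈ 13.3 V

Looking into the second stage from A: R3 + R4 = 11.55 Ω appears in parallel with R2.
Effective lower resistance at A: R2 ‖ 11.55 = 2.305 Ω.
V_A = 33.5 × 2.305/(1.62 + 2.305) = 19.67 V.
Stage 2 is unloaded, so V_B = V_A · R4/(R3+R4) = 19.67 × 7.78/11.55 = 13.25 V.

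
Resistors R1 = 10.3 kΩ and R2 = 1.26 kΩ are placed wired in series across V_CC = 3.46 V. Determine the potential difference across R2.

V ≈ 0.377 V

Series total: ΣR = 10.3 + 1.26 = 11.56 kΩ.
Voltage divider: V = V_CC · (1.260 / 11.56) = 3.46 × 0.1090 = 0.3771 V.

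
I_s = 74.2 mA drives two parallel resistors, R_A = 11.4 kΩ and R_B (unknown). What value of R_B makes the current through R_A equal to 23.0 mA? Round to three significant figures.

In a two-way split, I_A/I_s = R_B/(R_A + R_B).
With f = 0.3100, R_B = R_A · f/(1−f) = 11.4 × 0.4492 = 5.121 kΩ.

R_B ≈ 5.12 kΩ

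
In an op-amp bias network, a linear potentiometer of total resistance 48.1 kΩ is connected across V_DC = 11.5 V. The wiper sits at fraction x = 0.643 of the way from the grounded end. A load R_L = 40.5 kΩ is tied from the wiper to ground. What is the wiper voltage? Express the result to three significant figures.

V_out ≈ 5.81 V

Lower segment x·R_p = 30.93 kΩ; upper segment (1−x)·R_p = 17.17 kΩ.
R_L loads the lower segment: effective lower R = 17.54 kΩ.
Then V_out = V_DC · 17.54/(17.17 + 17.54) = 5.810 V.
(Unloaded: V_out = x·V_DC = 7.39 V.)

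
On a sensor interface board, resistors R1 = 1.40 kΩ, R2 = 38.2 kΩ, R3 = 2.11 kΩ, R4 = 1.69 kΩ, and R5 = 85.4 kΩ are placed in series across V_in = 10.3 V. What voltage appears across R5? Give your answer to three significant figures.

ΣR = 1.40 + 38.2 + 2.11 + 1.69 + 85.4 = 128.8 kΩ.
Voltage divider: V = V_in · (85.40 / 128.8) = 10.3 × 0.6630 = 6.829 V.

V ≈ 6.83 V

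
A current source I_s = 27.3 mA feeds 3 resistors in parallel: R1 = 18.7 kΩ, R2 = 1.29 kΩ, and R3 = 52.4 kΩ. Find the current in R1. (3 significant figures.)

I ≈ 1.72 mA

ΣG = 1/18.7 + 1/1.29 + 1/52.4 = 0.8478.
R1 takes the fraction G_k/ΣG = 0.05348/0.8478 = 0.06308, so I = 27.3 × 0.06308 = 1.722 mA.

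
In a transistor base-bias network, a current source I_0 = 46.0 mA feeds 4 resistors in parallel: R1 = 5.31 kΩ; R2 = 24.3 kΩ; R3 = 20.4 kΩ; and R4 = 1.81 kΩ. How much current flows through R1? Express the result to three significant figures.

Conductances: ΣG = 1/5.31 + 1/24.3 + 1/20.4 + 1/1.81 = 0.8310 (1/kΩ).
By the current-divider rule, I = I_0 · G_k/ΣG = 46.0 × 0.2266 = 10.42 mA.

I ≈ 10.4 mA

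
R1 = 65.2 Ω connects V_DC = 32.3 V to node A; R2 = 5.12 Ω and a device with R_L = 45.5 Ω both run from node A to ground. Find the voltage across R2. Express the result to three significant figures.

V_out ≈ 2.13 V

R2 ‖ R_L = (5.12 × 45.5)/(5.12 + 45.5) = 4.602 Ω.
Then V_out = V_DC · R2'/(R1 + R2') = 32.3 × 4.602/69.80 = 2.130 V.
(Unloaded it would be 2.35 V; the load pulls it down.)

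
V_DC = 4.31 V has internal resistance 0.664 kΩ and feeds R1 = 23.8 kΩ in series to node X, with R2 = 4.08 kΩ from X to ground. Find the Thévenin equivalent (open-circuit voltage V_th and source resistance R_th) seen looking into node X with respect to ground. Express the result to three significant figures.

R1' = 0.664 + 23.8 = 24.46 kΩ (source resistance + R1).
Open-circuit (no load on X): V_th = V_DC · R2/(R1' + R2) = 4.31 × 4.08/(24.46 + 4.08) = 0.6161 V.
Looking into X with the source shorted: R_th = R1'·R2/(R1'+R2) = 24.46 × 4.08/28.54 = 3.497 kΩ.

V_th ≈ 0.616 V, R_th ≈ 3.50 kΩ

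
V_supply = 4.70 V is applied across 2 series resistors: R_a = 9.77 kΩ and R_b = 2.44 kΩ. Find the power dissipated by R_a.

P ≈ 1.45 mW

Series current I = V_supply/ΣR = 4.70/12.21 = 0.3849 mA.
P = I²R = 0.1482 × 9.77 = 1.448 mW.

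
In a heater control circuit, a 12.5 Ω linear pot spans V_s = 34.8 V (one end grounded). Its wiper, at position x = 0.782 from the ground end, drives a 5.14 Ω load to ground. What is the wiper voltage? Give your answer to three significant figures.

V_out ≈ 19.2 V

Split the track: R_lower = x·R_p = 9.775 Ω, R_upper = (1−x)·R_p = 2.725 Ω.
(x·R_p) ‖ R_L = 3.369 Ω.
V_out = 34.8 × 3.369/(2.725 + 3.369) = 19.24 V.
(Unloaded: V_out = x·V_s = 27.2 V.)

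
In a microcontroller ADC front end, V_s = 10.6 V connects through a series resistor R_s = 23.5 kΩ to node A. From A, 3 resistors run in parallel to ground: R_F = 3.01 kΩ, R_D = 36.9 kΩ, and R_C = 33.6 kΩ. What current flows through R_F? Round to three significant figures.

Combine the parallel branches: R_p = (1/3.01 + 1/36.9 + 1/33.6)⁻¹ = 2.570 kΩ.
Node voltage V_A = V_s · R_p/(R_s + R_p) = 10.6 × 0.09858 = 1.045 V.
Branch current I = V_A/R_F = 1.045/3.01 = 0.3472 mA.

I ≈ 0.347 mA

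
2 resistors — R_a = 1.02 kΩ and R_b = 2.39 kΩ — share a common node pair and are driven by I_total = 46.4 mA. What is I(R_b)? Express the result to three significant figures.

For two parallel branches, I_k = I_total · (other R)/(sum of R).
I(R_b) = 46.4 × 1.02/(1.02 + 2.39) = 46.4 × 0.2991 = 13.88 mA.

I ≈ 13.9 mA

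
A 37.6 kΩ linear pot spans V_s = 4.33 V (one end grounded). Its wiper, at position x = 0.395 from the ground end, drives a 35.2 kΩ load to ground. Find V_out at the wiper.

V_out ≈ 1.36 V

Lower segment x·R_p = 14.85 kΩ; upper segment (1−x)·R_p = 22.75 kΩ.
(x·R_p) ‖ R_L = 10.44 kΩ.
Loaded-divider output: V_out = 4.33 × 0.3147 = 1.363 V.
(Unloaded: V_out = x·V_s = 1.71 V.)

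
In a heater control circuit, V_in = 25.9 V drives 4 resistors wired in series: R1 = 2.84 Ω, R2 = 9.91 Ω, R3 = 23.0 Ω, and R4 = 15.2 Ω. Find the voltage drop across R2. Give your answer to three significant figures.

Series total: ΣR = 2.84 + 9.91 + 23.0 + 15.2 = 50.95 Ω.
V = V_in · R/ΣR = 25.9 × 0.1945 = 5.038 V.

V ≈ 5.04 V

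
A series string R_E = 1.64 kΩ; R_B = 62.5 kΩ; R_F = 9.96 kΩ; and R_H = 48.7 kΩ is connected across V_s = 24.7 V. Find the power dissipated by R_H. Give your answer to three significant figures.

Series current I = V_s/ΣR = 24.7/122.8 = 0.2011 mA.
V(R_H) = I·R = 9.796 V; P = V·I = 9.796 × 0.2011 = 1.970 mW.

P ≈ 1.97 mW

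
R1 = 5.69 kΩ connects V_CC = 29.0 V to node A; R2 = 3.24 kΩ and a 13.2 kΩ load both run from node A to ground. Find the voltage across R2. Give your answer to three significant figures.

V_out ≈ 9.10 V

The load sits in parallel with R2, giving an effective lower resistance R2' = R2·R_L/(R2+R_L) = 2.601 kΩ.
Then V_out = V_CC · R2'/(R1 + R2') = 29.0 × 2.601/8.291 = 9.099 V.
(Unloaded it would be 10.5 V; the load pulls it down.)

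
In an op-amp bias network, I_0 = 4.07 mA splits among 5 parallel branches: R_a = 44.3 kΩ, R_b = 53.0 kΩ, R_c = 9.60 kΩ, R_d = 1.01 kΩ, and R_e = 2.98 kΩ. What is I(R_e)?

I ≈ 0.928 mA

Total conductance ΣG = 1/44.3 + 1/53.0 + 1/9.60 + 1/1.01 + 1/2.98 = 1.471 (units of 1/kΩ).
By the current-divider rule, I = I_0 · G_k/ΣG = 4.07 × 0.2281 = 0.9283 mA.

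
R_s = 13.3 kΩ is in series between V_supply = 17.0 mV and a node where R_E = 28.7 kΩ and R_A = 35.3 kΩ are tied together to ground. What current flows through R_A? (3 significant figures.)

I ≈ 0.262 µA

Parallel bank: R_p = 1/(1/28.7 + 1/35.3) = 15.83 kΩ.
V_A = 17.0 × 15.83/29.13 = 9.238 mV.
Branch current I = V_A/R_A = 9.238/35.3 = 0.2617 µA.
(Equivalently: I_total = 0.5836 µA, then current-divider fraction G_k/ΣG = 0.4484.)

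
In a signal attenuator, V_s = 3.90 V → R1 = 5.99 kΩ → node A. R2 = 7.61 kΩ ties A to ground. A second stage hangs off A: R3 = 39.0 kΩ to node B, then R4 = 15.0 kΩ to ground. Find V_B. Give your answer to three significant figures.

The second stage (R3 + R4 = 54.00 kΩ) loads node A in parallel with R2.
Effective lower resistance at A: R2 ‖ 54.00 = 6.670 kΩ.
So V_A = 3.90 × 0.5269 = 2.055 V.
Stage 2 is unloaded, so V_B = V_A · R4/(R3+R4) = 2.055 × 15.0/54.00 = 0.5708 V.

V_B ≈ 0.571 V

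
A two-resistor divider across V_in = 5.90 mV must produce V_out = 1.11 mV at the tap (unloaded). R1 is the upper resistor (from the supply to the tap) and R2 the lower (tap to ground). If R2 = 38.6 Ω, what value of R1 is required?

R1 ≈ 167 Ω

The divider ratio is R2/(R1+R2) = 1.11/5.90 = 0.1881.
Rearranging, R1 = R2·(1−k)/k = 38.6 × 4.315 = 166.6 Ω.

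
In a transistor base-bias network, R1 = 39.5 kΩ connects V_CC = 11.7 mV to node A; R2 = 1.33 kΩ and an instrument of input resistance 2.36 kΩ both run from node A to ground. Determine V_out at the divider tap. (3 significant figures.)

The load sits in parallel with R2, giving an effective lower resistance R2' = R2·R_L/(R2+R_L) = 0.8506 kΩ.
Voltage divider with the loaded lower leg: V_out = 11.7 × 0.8506/(39.5 + 0.8506) = 11.7 × 0.02108 = 0.2466 mV.

V_out ≈ 0.247 mV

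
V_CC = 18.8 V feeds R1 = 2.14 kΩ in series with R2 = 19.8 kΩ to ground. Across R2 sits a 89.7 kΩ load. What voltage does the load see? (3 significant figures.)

V_out ≈ 16.6 V

First combine the lower leg with the load: R2 ‖ R_L = 16.22 kΩ.
Then V_out = V_CC · R2'/(R1 + R2') = 18.8 × 16.22/18.36 = 16.61 V.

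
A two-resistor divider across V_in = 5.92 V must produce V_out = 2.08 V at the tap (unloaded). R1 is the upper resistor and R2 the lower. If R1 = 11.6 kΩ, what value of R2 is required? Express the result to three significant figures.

R2 ≈ 6.28 kΩ

Required fraction k = V_out/V_in = 0.3514.
So R2 = R1 · V_out/(V_in − V_out) = 11.6 × 2.08/(5.92 − 2.08) = 11.6 × 0.5417 = 6.283 kΩ.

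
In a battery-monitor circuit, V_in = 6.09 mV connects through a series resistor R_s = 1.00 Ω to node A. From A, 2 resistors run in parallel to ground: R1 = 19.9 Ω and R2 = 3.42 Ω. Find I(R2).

Parallel bank: R_p = 1/(1/19.9 + 1/3.42) = 2.918 Ω.
V_A = 6.09 × 2.918/3.918 = 4.536 mV.
I(R2) = V_A / R2 = 4.536/3.42 = 1.326 mA.

I ≈ 1.33 mA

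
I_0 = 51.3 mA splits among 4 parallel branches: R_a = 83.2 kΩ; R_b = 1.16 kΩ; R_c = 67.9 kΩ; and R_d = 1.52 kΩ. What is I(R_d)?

I ≈ 21.8 mA

Total conductance ΣG = 1/83.2 + 1/1.16 + 1/67.9 + 1/1.52 = 1.547 (units of 1/kΩ).
Current divider: I(R_d) = I_0 · G_k/ΣG = 51.3 × (0.6579/1.547) = 51.3 × 0.4254 = 21.82 mA.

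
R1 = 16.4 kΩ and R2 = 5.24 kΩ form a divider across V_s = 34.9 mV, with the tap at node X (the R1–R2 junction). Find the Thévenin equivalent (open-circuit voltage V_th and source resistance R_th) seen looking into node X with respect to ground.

Open-circuit (no load on X): V_th = V_s · R2/(R1 + R2) = 34.9 × 5.24/(16.40 + 5.24) = 8.451 mV.
Zeroing V_s shorts the top of R1 to ground, so R_th = R1 ‖ R2 = 3.971 kΩ.

V_th ≈ 8.45 mV, R_th ≈ 3.97 kΩ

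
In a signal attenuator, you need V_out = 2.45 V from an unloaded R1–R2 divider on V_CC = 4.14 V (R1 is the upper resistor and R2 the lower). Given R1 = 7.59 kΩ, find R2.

Required fraction k = V_out/V_CC = 0.5918.
R2 = R1 · 0.5918/(1 − 0.5918) = 11.00 kΩ.

R2 ≈ 11.0 kΩ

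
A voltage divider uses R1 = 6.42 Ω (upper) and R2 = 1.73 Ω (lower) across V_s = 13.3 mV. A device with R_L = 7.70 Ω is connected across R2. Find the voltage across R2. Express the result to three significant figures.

The load sits in parallel with R2, giving an effective lower resistance R2' = R2·R_L/(R2+R_L) = 1.413 Ω.
Then V_out = V_s · R2'/(R1 + R2') = 13.3 × 1.413/7.833 = 2.399 mV.
(Unloaded it would be 2.82 mV; the load pulls it down.)

V_out ≈ 2.40 mV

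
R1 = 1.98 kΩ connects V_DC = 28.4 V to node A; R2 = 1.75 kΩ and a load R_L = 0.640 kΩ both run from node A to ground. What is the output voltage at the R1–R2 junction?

V_out ≈ 5.44 V

R2 ‖ R_L = (1.75 × 0.640)/(1.75 + 0.640) = 0.4686 kΩ.
Voltage divider with the loaded lower leg: V_out = 28.4 × 0.4686/(1.98 + 0.4686) = 28.4 × 0.1914 = 5.435 V.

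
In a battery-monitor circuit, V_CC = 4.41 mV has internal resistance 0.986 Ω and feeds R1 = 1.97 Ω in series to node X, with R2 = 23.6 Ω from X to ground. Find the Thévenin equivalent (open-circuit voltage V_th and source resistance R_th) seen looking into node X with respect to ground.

V_th ≈ 3.92 mV, R_th ≈ 2.63 Ω

R1' = 0.986 + 1.97 = 2.956 Ω (source resistance + R1).
Open-circuit (no load on X): V_th = V_CC · R2/(R1' + R2) = 4.41 × 23.6/(2.956 + 23.6) = 3.919 mV.
With V_CC suppressed (replaced by a short), R_th = R1' ‖ R2 = (2.956 × 23.6)/(2.956 + 23.6) = 2.627 Ω.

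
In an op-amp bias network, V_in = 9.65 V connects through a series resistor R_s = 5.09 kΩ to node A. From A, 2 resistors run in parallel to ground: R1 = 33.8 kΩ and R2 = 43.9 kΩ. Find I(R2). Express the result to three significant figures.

Combine the parallel branches: R_p = (1/33.8 + 1/43.9)⁻¹ = 19.10 kΩ.
V_A by voltage divider: V_A = 9.65 × 19.10/(5.09 + 19.10) = 7.619 V.
I(R2) = V_A / R2 = 7.619/43.9 = 0.1736 mA.

I ≈ 0.174 mA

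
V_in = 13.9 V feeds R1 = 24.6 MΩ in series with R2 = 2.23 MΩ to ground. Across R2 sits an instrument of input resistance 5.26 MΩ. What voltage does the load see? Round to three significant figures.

V_out ≈ 0.832 V

The load sits in parallel with R2, giving an effective lower resistance R2' = R2·R_L/(R2+R_L) = 1.566 MΩ.
Now apply the divider: V_out = 13.9 × 0.05985 = 0.8319 V.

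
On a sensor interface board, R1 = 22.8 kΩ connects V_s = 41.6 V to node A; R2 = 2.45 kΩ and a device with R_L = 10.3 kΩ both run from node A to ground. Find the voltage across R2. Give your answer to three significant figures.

First combine the lower leg with the load: R2 ‖ R_L = 1.979 kΩ.
Voltage divider with the loaded lower leg: V_out = 41.6 × 1.979/(22.8 + 1.979) = 41.6 × 0.07987 = 3.323 V.

V_out ≈ 3.32 V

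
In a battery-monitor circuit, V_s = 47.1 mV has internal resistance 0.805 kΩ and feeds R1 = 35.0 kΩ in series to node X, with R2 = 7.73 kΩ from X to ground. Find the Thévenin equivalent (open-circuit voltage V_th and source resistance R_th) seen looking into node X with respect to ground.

V_th ≈ 8.36 mV, R_th ≈ 6.36 kΩ

R1' = 0.805 + 35.0 = 35.80 kΩ (source resistance + R1).
V_th is the unloaded tap voltage: V_s · R2/(R1'+R2) = 47.1 × 0.1776 = 8.363 mV.
Zeroing V_s shorts the top of R1' to ground, so R_th = R1' ‖ R2 = 6.357 kΩ.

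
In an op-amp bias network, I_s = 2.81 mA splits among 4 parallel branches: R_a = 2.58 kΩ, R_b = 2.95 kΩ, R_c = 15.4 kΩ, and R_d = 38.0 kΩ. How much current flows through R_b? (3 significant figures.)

ΣG = 1/2.58 + 1/2.95 + 1/15.4 + 1/38.0 = 0.8178.
Current divider: I(R_b) = I_s · G_k/ΣG = 2.81 × (0.3390/0.8178) = 2.81 × 0.4145 = 1.165 mA.

I ≈ 1.16 mA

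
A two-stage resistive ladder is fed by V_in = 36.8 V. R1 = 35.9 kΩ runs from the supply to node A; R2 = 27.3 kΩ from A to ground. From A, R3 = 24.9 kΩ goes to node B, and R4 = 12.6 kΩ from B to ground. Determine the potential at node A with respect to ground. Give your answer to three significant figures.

V_A ≈ 11.2 V

Node A sees R2 in parallel with the series input of stage 2, R3 + R4 = 37.50 kΩ.
R2 ‖ (R3+R4) = 15.80 kΩ.
First divider: V_A = V_in · 15.80/(35.9 + 15.80) = 11.25 V.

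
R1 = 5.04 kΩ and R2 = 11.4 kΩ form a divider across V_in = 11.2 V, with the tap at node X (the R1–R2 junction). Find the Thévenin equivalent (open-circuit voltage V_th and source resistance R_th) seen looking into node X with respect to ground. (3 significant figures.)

V_th ≈ 7.77 V, R_th ≈ 3.49 kΩ

With X open, the divider is unloaded: V_th = 11.2 × 11.4/16.44 = 7.766 V.
Zeroing V_in shorts the top of R1 to ground, so R_th = R1 ‖ R2 = 3.495 kΩ.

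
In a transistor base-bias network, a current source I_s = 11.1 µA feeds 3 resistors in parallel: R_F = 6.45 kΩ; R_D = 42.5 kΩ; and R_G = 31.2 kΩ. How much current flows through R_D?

ΣG = 1/6.45 + 1/42.5 + 1/31.2 = 0.2106.
Current divider: I(R_D) = I_s · G_k/ΣG = 11.1 × (0.02353/0.2106) = 11.1 × 0.1117 = 1.240 µA.

I ≈ 1.24 µA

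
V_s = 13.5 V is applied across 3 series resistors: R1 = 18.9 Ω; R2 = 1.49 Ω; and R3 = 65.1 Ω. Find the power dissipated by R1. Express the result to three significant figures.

P ≈ 0.471 W

The common current is I = 13.5/85.49 = 0.1579 A.
P = I²R = 0.02494 × 18.9 = 0.4713 W.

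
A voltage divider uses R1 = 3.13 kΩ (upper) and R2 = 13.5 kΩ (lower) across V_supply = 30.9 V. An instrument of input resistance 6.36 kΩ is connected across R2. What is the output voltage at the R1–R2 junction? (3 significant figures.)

V_out ≈ 17.9 V

R2 ‖ R_L = (13.5 × 6.36)/(13.5 + 6.36) = 4.323 kΩ.
Now apply the divider: V_out = 30.9 × 0.5800 = 17.92 V.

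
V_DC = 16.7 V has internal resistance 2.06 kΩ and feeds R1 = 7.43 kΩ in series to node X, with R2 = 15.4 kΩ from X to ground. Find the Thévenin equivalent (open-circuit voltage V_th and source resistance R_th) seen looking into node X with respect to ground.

V_th ≈ 10.3 V, R_th ≈ 5.87 kΩ

R1' = 2.06 + 7.43 = 9.490 kΩ (source resistance + R1).
Open-circuit (no load on X): V_th = V_DC · R2/(R1' + R2) = 16.7 × 15.4/(9.490 + 15.4) = 10.33 V.
Looking into X with the source shorted: R_th = R1'·R2/(R1'+R2) = 9.490 × 15.4/24.89 = 5.872 kΩ.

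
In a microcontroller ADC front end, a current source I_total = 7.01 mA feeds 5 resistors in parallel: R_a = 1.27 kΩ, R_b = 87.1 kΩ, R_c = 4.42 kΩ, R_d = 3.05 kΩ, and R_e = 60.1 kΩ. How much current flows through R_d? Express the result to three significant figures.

I ≈ 1.68 mA

Conductances: ΣG = 1/1.27 + 1/87.1 + 1/4.42 + 1/3.05 + 1/60.1 = 1.370 (1/kΩ).
Current divider: I(R_d) = I_total · G_k/ΣG = 7.01 × (0.3279/1.370) = 7.01 × 0.2394 = 1.678 mA.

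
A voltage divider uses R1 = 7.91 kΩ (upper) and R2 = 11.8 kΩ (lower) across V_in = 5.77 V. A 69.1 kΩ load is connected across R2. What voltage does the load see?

First combine the lower leg with the load: R2 ‖ R_L = 10.08 kΩ.
Then V_out = V_in · R2'/(R1 + R2') = 5.77 × 10.08/17.99 = 3.233 V.
(Unloaded it would be 3.45 V; the load pulls it down.)

V_out ≈ 3.23 V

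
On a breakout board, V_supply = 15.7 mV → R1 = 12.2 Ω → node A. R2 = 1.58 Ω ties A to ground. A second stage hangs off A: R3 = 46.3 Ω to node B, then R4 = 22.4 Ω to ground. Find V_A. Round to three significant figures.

V_A ≈ 1.76 mV

Looking into the second stage from A: R3 + R4 = 68.70 Ω appears in parallel with R2.
R2 ‖ (R3+R4) = 1.544 Ω.
First divider: V_A = V_supply · 1.544/(12.2 + 1.544) = 1.764 mV.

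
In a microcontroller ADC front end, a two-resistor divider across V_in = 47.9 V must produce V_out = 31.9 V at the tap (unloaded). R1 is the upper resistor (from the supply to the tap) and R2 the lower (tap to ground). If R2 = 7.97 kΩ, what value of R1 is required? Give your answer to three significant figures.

Required fraction k = V_out/V_in = 0.6660.
So R1 = R2 · (V_in/V_out − 1) = 7.97 × (47.9/31.9 − 1) = 7.97 × 0.5016 = 3.997 kΩ.

R1 ≈ 4.00 kΩ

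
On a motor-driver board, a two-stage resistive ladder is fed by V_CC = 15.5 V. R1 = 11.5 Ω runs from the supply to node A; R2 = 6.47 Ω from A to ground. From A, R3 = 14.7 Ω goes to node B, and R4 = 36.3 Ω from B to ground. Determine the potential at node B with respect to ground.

Node A sees R2 in parallel with the series input of stage 2, R3 + R4 = 51.00 Ω.
R2 ‖ (R3+R4) = 5.742 Ω.
V_A = 15.5 × 5.742/(11.5 + 5.742) = 5.162 V.
Then the unloaded second divider: V_B = V_A × R4/(R3+R4) = 5.162 × 0.7118 = 3.674 V.

V_B ≈ 3.67 V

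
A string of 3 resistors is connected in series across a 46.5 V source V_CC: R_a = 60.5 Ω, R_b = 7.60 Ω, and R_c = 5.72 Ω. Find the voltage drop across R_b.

V ≈ 4.79 V

Series total: ΣR = 60.5 + 7.60 + 5.72 = 73.82 Ω.
Voltage divider: V = V_CC · (7.600 / 73.82) = 46.5 × 0.1030 = 4.787 V.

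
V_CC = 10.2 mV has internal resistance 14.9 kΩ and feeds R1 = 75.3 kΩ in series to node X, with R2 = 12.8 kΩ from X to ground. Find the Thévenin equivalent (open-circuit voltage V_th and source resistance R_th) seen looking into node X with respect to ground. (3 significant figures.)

R1' = 14.9 + 75.3 = 90.20 kΩ (source resistance + R1).
With X open, the divider is unloaded: V_th = 10.2 × 12.8/103.0 = 1.268 mV.
With V_CC suppressed (replaced by a short), R_th = R1' ‖ R2 = (90.20 × 12.8)/(90.20 + 12.8) = 11.21 kΩ.

V_th ≈ 1.27 mV, R_th ≈ 11.2 kΩ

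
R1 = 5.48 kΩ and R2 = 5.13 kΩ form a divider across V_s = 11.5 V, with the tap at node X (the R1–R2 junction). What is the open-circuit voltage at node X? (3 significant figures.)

Open-circuit (no load on X): V_th = V_s · R2/(R1 + R2) = 11.5 × 5.13/(5.480 + 5.13) = 5.560 V.

V_th ≈ 5.56 V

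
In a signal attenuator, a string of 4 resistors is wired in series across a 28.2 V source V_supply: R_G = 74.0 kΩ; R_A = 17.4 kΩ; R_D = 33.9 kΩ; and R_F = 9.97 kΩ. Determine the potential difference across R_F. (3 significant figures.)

V ≈ 2.08 V

ΣR = 74.0 + 17.4 + 33.9 + 9.97 = 135.3 kΩ.
Voltage divider: V = V_supply · (9.970 / 135.3) = 28.2 × 0.07370 = 2.078 V.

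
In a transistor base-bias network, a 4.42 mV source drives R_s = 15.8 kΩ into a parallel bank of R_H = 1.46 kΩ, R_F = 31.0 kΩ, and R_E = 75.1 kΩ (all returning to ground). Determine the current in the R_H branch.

I ≈ 0.241 µA

Equivalent of the parallel group: R_p = 1.369 kΩ.
V_A by voltage divider: V_A = 4.42 × 1.369/(15.8 + 1.369) = 0.3524 mV.
I(R_H) = V_A / R_H = 0.3524/1.46 = 0.2414 µA.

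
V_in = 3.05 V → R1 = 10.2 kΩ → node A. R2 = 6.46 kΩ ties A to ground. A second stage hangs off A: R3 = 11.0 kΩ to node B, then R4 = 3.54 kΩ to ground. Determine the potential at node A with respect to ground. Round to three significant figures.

The second stage (R3 + R4 = 14.54 kΩ) loads node A in parallel with R2.
Effective lower resistance at A: R2 ‖ 14.54 = 4.473 kΩ.
First divider: V_A = V_in · 4.473/(10.2 + 4.473) = 0.9297 V.

V_A ≈ 0.930 V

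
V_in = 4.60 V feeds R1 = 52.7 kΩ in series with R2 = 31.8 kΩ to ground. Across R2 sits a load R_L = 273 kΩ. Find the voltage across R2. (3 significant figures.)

V_out ≈ 1.61 V

The load sits in parallel with R2, giving an effective lower resistance R2' = R2·R_L/(R2+R_L) = 28.48 kΩ.
Now apply the divider: V_out = 4.60 × 0.3508 = 1.614 V.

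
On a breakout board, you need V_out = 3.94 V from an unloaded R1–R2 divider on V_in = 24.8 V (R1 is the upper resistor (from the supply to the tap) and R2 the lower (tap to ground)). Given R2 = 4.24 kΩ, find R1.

R1 ≈ 22.4 kΩ

The divider ratio is R2/(R1+R2) = 3.94/24.8 = 0.1589.
R1 = R2·(1/k − 1) = 4.24 × 5.294 = 22.45 kΩ.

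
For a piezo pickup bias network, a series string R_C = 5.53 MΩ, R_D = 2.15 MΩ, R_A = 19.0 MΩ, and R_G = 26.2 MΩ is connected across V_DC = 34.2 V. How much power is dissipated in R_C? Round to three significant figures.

ΣR = 52.88 MΩ → I = 34.2/52.88 = 0.6467 µA.
V(R_C) = I·R = 3.577 V; P = V·I = 3.577 × 0.6467 = 2.313 µW.

P ≈ 2.31 µW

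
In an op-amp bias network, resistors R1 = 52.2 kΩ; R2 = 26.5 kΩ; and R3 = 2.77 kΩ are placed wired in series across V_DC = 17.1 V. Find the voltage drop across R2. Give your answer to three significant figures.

Series total: ΣR = 52.2 + 26.5 + 2.77 = 81.47 kΩ.
V = V_DC · R/ΣR = 17.1 × 0.3253 = 5.562 V.

V ≈ 5.56 V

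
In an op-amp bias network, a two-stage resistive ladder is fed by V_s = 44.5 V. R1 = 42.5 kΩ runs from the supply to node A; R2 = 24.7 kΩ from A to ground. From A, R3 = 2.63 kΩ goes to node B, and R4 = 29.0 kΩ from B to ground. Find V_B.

Looking into the second stage from A: R3 + R4 = 31.63 kΩ appears in parallel with R2.
Effective lower resistance at A: R2 ‖ 31.63 = 13.87 kΩ.
V_A = 44.5 × 13.87/(42.5 + 13.87) = 10.95 V.
V_B = V_A × 0.9169 = 10.04 V.

V_B ≈ 10.0 V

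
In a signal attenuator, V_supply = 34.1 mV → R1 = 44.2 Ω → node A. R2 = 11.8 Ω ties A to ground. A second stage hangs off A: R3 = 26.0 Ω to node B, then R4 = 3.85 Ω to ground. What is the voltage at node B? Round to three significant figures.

The second stage (R3 + R4 = 29.85 Ω) loads node A in parallel with R2.
Effective lower resistance at A: R2 ‖ 29.85 = 8.457 Ω.
So V_A = 34.1 × 0.1606 = 5.477 mV.
Then the unloaded second divider: V_B = V_A × R4/(R3+R4) = 5.477 × 0.1290 = 0.7064 mV.

V_B ≈ 0.706 mV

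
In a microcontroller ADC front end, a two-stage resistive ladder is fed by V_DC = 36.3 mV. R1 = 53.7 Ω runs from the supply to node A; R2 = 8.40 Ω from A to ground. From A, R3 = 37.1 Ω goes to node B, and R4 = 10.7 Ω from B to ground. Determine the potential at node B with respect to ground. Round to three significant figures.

The second stage (R3 + R4 = 47.80 Ω) loads node A in parallel with R2.
R2 ‖ (R3+R4) = 7.144 Ω.
V_A = 36.3 × 7.144/(53.7 + 7.144) = 4.262 mV.
Stage 2 is unloaded, so V_B = V_A · R4/(R3+R4) = 4.262 × 10.7/47.80 = 0.9541 mV.

V_B ≈ 0.954 mV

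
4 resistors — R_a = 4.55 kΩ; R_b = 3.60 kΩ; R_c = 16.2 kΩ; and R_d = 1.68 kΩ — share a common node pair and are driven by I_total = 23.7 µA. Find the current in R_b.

I ≈ 5.70 µA

Total conductance ΣG = 1/4.55 + 1/3.60 + 1/16.2 + 1/1.68 = 1.155 (units of 1/kΩ).
R_b takes the fraction G_k/ΣG = 0.2778/1.155 = 0.2406, so I = 23.7 × 0.2406 = 5.702 µA.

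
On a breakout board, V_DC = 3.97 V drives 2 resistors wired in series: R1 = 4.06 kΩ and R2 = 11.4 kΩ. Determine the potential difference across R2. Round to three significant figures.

Total series resistance ΣR = 4.06 + 11.4 = 15.46 kΩ.
V = V_DC · R/ΣR = 3.97 × 0.7374 = 2.927 V.

V ≈ 2.93 V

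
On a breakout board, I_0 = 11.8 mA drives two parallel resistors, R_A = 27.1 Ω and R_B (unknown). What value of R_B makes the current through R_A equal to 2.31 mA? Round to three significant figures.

R_B ≈ 6.60 Ω

The fraction through R_A equals R_B/(R_A+R_B).
2.31/11.8 = R_B/(R_A + R_B) → R_B = R_A · (0.1958)/(1 − 0.1958) = 27.1 × 0.2434 = 6.597 Ω.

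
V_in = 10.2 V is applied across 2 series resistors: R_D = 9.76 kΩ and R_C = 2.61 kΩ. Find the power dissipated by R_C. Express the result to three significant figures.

Series current I = V_in/ΣR = 10.2/12.37 = 0.8246 mA.
P(R_C) = I²·R_C = (0.8246)² × 2.61 = 1.775 mW.

P ≈ 1.77 mW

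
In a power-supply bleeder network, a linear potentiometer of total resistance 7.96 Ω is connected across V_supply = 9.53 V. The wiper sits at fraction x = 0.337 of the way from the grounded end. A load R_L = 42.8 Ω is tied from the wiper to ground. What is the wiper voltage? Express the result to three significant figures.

V_out ≈ 3.08 V

Lower segment x·R_p = 2.683 Ω; upper segment (1−x)·R_p = 5.277 Ω.
Lower segment in parallel with the load: 2.683 ‖ 42.8 = 2.524 Ω.
Loaded-divider output: V_out = 9.53 × 0.3236 = 3.083 V.
(Unloaded: V_out = x·V_supply = 3.21 V.)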